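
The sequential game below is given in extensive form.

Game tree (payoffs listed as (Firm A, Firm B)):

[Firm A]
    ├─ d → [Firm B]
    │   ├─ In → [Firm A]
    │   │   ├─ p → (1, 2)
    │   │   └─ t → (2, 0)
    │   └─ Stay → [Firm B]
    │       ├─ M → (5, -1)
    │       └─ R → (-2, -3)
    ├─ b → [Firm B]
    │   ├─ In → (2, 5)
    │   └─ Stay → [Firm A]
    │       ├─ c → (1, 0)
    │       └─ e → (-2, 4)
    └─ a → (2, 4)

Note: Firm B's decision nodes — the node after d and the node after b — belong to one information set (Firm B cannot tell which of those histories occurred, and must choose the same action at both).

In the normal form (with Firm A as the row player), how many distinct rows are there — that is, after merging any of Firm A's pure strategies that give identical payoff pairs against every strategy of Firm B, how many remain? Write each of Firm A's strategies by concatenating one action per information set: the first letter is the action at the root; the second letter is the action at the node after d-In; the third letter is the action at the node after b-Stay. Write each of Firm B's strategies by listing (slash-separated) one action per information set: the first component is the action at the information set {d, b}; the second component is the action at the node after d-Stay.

5

Firm A has 12 pure strategies: dpc, dpe, dtc, dte, bpc, bpe, btc, bte, apc, ape, atc, ate. Columns: In/M, In/R, Stay/M, Stay/R.
{dpc, dpe} → row (1,2) (1,2) (5,-1) (-2,-3)
{dtc, dte} → row (2,0) (2,0) (5,-1) (-2,-3)
{bpc, btc} → row (2,5) (2,5) (1,0) (1,0)
{bpe, bte} → row (2,5) (2,5) (-2,4) (-2,4)
{apc, ape, atc, ate} → row (2,4) (2,4) (2,4) (2,4)
That's 5 distinct rows out of 12 strategies.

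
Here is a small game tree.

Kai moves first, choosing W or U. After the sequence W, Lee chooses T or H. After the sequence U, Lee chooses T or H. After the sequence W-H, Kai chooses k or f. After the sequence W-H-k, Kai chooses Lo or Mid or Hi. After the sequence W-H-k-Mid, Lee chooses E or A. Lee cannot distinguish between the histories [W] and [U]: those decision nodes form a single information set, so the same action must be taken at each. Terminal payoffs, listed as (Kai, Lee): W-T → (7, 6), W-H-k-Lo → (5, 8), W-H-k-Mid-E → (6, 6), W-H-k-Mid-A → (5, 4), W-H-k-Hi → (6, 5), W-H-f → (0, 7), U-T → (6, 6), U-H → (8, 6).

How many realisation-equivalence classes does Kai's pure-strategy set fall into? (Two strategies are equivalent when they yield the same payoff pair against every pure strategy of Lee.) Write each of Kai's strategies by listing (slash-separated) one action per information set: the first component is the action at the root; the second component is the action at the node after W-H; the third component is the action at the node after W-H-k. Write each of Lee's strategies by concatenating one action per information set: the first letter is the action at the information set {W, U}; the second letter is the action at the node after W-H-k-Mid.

5

Kai has 12 pure strategies: W/k/Lo, W/k/Mid, W/k/Hi, W/f/Lo, W/f/Mid, W/f/Hi, U/k/Lo, U/k/Mid, U/k/Hi, U/f/Lo, U/f/Mid, U/f/Hi. Columns: TE, TA, HE, HA.
{W/k/Lo} → row (7,6) (7,6) (5,8) (5,8)
{W/k/Mid} → row (7,6) (7,6) (6,6) (5,4)
{W/k/Hi} → row (7,6) (7,6) (6,5) (6,5)
{W/f/Lo, W/f/Mid, W/f/Hi} → row (7,6) (7,6) (0,7) (0,7)
{U/k/Lo, U/k/Mid, U/k/Hi, U/f/Lo, U/f/Mid, U/f/Hi} → row (6,6) (6,6) (8,6) (8,6)
That's 5 distinct rows out of 12 strategies.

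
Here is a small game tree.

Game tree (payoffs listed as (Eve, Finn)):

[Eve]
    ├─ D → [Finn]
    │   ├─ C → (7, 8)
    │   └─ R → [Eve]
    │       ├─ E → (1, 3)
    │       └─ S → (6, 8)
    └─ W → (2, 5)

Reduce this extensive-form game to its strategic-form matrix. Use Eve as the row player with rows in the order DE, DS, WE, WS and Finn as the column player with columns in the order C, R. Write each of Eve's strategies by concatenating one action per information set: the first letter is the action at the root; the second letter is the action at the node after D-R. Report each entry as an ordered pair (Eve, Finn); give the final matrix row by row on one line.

Row DE: C→(7,8), R→(1,3)
Row DS: C→(7,8), R→(6,8)
Row WE: C→(2,5), R→(2,5)
Row WS: C→(2,5), R→(2,5)

DE: (7,8) (1,3) | DS: (7,8) (6,8) | WE: (2,5) (2,5) | WS: (2,5) (2,5)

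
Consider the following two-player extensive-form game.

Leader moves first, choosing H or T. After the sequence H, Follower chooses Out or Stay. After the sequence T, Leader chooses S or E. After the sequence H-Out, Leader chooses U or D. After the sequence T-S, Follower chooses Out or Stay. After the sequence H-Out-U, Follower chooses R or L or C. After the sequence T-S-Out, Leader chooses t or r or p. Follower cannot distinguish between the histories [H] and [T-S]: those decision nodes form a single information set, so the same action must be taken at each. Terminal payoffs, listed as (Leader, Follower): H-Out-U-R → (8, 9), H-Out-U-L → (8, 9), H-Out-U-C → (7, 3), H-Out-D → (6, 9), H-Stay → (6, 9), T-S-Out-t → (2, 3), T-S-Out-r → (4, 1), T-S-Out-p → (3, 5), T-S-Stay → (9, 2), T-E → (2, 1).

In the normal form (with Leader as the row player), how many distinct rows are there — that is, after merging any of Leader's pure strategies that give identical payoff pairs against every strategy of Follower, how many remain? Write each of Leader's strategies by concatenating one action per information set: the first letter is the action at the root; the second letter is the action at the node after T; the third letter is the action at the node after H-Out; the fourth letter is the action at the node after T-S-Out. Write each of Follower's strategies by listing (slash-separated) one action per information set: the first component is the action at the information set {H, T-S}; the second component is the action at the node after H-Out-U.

Leader has 24 pure strategies: HSUt, HSUr, HSUp, HSDt, HSDr, HSDp, HEUt, HEUr, HEUp, HEDt, HEDr, HEDp, TSUt, TSUr, TSUp, TSDt, TSDr, TSDp, TEUt, TEUr, TEUp, TEDt, TEDr, TEDp. Columns: Out/R, Out/L, Out/C, Stay/R, Stay/L, Stay/C.
{HSUt, HSUr, HSUp, HEUt, HEUr, HEUp} → row (8,9) (8,9) (7,3) (6,9) (6,9) (6,9)
{HSDt, HSDr, HSDp, HEDt, HEDr, HEDp} → row (6,9) (6,9) (6,9) (6,9) (6,9) (6,9)
{TSUt, TSDt} → row (2,3) (2,3) (2,3) (9,2) (9,2) (9,2)
{TSUr, TSDr} → row (4,1) (4,1) (4,1) (9,2) (9,2) (9,2)
{TSUp, TSDp} → row (3,5) (3,5) (3,5) (9,2) (9,2) (9,2)
{TEUt, TEUr, TEUp, TEDt, TEDr, TEDp} → row (2,1) (2,1) (2,1) (2,1) (2,1) (2,1)
That's 6 distinct rows out of 24 strategies.

6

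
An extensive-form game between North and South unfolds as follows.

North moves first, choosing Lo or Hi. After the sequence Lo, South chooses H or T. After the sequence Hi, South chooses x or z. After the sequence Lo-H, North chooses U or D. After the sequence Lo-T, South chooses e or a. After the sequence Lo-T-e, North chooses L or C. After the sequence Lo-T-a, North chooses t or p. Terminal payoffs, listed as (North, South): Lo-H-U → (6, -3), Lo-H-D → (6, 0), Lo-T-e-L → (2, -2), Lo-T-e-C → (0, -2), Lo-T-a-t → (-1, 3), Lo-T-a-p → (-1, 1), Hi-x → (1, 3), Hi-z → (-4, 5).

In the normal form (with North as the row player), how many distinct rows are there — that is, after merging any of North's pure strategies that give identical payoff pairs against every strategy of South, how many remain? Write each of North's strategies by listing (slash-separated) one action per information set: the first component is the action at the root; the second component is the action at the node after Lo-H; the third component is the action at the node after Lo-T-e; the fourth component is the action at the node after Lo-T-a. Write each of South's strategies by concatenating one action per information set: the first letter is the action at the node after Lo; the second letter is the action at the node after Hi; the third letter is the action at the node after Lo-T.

North has 16 pure strategies: Lo/U/L/t, Lo/U/L/p, Lo/U/C/t, Lo/U/C/p, Lo/D/L/t, Lo/D/L/p, Lo/D/C/t, Lo/D/C/p, Hi/U/L/t, Hi/U/L/p, Hi/U/C/t, Hi/U/C/p, Hi/D/L/t, Hi/D/L/p, Hi/D/C/t, Hi/D/C/p. Columns: Hxe, Hxa, Hze, Hza, Txe, Txa, Tze, Tza.
{Lo/U/L/t} → row (6,-3) (6,-3) (6,-3) (6,-3) (2,-2) (-1,3) (2,-2) (-1,3)
{Lo/U/L/p} → row (6,-3) (6,-3) (6,-3) (6,-3) (2,-2) (-1,1) (2,-2) (-1,1)
{Lo/U/C/t} → row (6,-3) (6,-3) (6,-3) (6,-3) (0,-2) (-1,3) (0,-2) (-1,3)
{Lo/U/C/p} → row (6,-3) (6,-3) (6,-3) (6,-3) (0,-2) (-1,1) (0,-2) (-1,1)
{Lo/D/L/t} → row (6,0) (6,0) (6,0) (6,0) (2,-2) (-1,3) (2,-2) (-1,3)
{Lo/D/L/p} → row (6,0) (6,0) (6,0) (6,0) (2,-2) (-1,1) (2,-2) (-1,1)
{Lo/D/C/t} → row (6,0) (6,0) (6,0) (6,0) (0,-2) (-1,3) (0,-2) (-1,3)
{Lo/D/C/p} → row (6,0) (6,0) (6,0) (6,0) (0,-2) (-1,1) (0,-2) (-1,1)
{Hi/U/L/t, Hi/U/L/p, Hi/U/C/t, Hi/U/C/p, Hi/D/L/t, Hi/D/L/p, Hi/D/C/t, Hi/D/C/p} → row (1,3) (1,3) (-4,5) (-4,5) (1,3) (1,3) (-4,5) (-4,5)
That's 9 distinct rows out of 16 strategies.

9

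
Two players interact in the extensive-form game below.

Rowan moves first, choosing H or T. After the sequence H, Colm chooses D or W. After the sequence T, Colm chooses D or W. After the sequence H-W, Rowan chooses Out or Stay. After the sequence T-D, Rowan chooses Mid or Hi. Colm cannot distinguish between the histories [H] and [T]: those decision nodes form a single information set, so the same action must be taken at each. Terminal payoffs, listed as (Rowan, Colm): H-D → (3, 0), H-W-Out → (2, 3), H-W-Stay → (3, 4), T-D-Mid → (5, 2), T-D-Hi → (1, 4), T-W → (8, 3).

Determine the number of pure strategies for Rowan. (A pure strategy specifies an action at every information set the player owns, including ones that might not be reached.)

Rowan owns the root with actions {H, T} — two choices.
Rowan owns the node after H-W with actions {Out, Stay} — two choices.
Rowan owns the node after T-D with actions {Mid, Hi} — two choices.
A pure strategy fixes one action at each information set independently, so the count is the product 2 × 2 × 2 = 8.

8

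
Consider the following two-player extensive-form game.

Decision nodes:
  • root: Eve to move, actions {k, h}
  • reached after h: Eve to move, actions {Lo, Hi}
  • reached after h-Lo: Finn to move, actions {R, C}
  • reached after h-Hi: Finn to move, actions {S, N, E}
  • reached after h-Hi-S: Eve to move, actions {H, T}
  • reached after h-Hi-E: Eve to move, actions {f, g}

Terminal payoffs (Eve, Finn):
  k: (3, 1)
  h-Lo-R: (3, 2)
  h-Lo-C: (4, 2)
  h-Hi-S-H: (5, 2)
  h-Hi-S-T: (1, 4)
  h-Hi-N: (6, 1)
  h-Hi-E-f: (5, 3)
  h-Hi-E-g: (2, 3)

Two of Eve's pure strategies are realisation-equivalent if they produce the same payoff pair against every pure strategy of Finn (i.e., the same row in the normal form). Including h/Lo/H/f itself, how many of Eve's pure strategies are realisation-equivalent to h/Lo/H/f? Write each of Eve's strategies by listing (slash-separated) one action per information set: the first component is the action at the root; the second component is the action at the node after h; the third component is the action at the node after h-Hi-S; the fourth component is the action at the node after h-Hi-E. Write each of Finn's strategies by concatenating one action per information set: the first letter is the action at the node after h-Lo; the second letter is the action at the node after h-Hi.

Row for h/Lo/H/f (columns RS, RN, RE, CS, CN, CE): (3,2) (3,2) (3,2) (4,2) (4,2) (4,2).
Under h/Lo/H/f, Eve's choice at the node after h-Hi-S and at the node after h-Hi-E can never be reached regardless of what Finn does, so varying those choices leaves every outcome unchanged.
Holding the reachable choices fixed and varying the unreachable ones freely already gives 2 × 2 = 4 equivalent strategies.
No other strategy reproduces this row, so those 4 are the full class: h/Lo/H/f, h/Lo/H/g, h/Lo/T/f, h/Lo/T/g.

4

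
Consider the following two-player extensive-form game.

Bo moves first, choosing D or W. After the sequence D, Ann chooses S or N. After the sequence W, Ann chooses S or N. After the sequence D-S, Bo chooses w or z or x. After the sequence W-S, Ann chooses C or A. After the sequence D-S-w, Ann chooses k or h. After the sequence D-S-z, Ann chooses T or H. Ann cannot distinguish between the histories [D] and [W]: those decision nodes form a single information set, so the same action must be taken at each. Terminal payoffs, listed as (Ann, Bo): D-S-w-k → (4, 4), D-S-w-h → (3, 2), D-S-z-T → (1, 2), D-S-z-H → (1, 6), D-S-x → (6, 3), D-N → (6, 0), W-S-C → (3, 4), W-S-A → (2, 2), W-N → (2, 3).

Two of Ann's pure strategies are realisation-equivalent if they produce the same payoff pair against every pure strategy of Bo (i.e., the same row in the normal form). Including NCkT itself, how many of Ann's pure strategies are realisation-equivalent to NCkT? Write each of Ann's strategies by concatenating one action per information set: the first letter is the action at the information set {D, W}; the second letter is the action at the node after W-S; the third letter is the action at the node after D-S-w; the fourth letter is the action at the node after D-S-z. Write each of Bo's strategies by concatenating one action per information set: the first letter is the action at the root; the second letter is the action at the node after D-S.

8

Row for NCkT (columns Dw, Dz, Dx, Ww, Wz, Wx): (6,0) (6,0) (6,0) (2,3) (2,3) (2,3).
Under NCkT, Ann's choice at the node after W-S and at the node after D-S-w and at the node after D-S-z can never be reached regardless of what Bo does, so varying those choices leaves every outcome unchanged.
Holding the reachable choices fixed and varying the unreachable ones freely already gives 2 × 2 × 2 = 8 equivalent strategies.
No other strategy reproduces this row, so those 8 are the full class: NCkT, NCkH, NChT, NChH, NAkT, NAkH, NAhT, NAhH.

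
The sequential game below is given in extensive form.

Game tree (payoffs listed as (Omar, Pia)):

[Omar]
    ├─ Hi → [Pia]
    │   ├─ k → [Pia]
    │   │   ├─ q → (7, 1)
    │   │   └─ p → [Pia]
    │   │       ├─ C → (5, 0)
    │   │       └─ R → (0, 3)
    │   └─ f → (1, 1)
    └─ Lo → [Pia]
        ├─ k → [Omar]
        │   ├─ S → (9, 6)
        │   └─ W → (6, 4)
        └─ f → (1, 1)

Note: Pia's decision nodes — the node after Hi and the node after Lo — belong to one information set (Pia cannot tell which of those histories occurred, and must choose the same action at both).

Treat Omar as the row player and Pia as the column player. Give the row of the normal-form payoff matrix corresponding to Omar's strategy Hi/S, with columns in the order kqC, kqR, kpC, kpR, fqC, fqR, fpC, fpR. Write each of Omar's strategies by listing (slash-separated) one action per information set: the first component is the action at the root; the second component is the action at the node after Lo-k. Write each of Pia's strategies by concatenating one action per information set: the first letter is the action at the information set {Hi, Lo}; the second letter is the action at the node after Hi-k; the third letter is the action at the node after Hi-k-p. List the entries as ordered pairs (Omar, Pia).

(7,1) (7,1) (5,0) (0,3) (1,1) (1,1) (1,1) (1,1)

vs kqC: Omar plays Hi → Pia plays k at [Hi] → Pia plays q at [Hi-k] → (7, 1)
vs kqR: Omar plays Hi → Pia plays k at [Hi] → Pia plays q at [Hi-k] → (7, 1)
vs kpC: Omar plays Hi → Pia plays k at [Hi] → Pia plays p at [Hi-k] → Pia plays C at [Hi-k-p] → (5, 0)
vs kpR: Omar plays Hi → Pia plays k at [Hi] → Pia plays p at [Hi-k] → Pia plays R at [Hi-k-p] → (0, 3)
vs fqC: Omar plays Hi → Pia plays f at [Hi] → (1, 1)
vs fqR: Omar plays Hi → Pia plays f at [Hi] → (1, 1)
vs fpC: Omar plays Hi → Pia plays f at [Hi] → (1, 1)
vs fpR: Omar plays Hi → Pia plays f at [Hi] → (1, 1)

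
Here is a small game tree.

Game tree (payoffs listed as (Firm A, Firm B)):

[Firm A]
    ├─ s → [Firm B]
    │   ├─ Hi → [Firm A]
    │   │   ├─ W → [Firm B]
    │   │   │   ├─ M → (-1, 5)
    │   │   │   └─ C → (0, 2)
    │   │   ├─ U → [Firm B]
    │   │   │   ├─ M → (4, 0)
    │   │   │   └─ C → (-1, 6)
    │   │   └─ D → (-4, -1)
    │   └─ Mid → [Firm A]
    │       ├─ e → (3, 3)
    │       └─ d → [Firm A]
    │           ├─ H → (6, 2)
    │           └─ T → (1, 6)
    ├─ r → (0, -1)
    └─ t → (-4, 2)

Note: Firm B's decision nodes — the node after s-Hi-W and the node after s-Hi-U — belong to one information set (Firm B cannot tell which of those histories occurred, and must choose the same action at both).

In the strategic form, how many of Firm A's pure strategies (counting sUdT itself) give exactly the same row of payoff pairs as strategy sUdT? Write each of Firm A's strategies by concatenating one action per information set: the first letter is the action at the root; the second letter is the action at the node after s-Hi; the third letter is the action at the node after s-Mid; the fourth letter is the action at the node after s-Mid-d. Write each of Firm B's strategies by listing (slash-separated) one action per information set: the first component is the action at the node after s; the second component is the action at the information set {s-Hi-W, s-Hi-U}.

Row for sUdT (columns Hi/M, Hi/C, Mid/M, Mid/C): (4,0) (-1,6) (1,6) (1,6).
Every one of Firm A's information sets is on the play path for some reply by Firm B when Firm A follows sUdT.
Changing the action at any of them therefore changes at least one column, so only sUdT itself gives this row.

1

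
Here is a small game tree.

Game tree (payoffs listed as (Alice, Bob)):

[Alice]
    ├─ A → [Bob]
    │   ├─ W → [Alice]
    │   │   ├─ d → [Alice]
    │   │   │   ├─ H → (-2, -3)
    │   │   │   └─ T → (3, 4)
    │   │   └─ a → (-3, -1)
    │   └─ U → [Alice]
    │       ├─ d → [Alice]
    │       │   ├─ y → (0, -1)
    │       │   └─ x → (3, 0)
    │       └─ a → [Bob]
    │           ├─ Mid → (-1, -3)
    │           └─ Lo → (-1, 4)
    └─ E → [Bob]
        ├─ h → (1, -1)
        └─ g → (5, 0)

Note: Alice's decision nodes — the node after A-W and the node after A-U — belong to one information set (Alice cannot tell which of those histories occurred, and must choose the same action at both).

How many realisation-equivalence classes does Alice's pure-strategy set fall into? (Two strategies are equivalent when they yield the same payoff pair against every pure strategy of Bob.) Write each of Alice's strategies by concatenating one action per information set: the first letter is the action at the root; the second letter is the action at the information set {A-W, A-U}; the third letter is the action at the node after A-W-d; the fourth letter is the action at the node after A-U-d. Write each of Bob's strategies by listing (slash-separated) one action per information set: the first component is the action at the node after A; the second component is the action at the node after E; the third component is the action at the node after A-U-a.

6

Alice has 16 pure strategies: AdHy, AdHx, AdTy, AdTx, AaHy, AaHx, AaTy, AaTx, EdHy, EdHx, EdTy, EdTx, EaHy, EaHx, EaTy, EaTx. Columns: W/h/Mid, W/h/Lo, W/g/Mid, W/g/Lo, U/h/Mid, U/h/Lo, U/g/Mid, U/g/Lo.
{AdHy} → row (-2,-3) (-2,-3) (-2,-3) (-2,-3) (0,-1) (0,-1) (0,-1) (0,-1)
{AdHx} → row (-2,-3) (-2,-3) (-2,-3) (-2,-3) (3,0) (3,0) (3,0) (3,0)
{AdTy} → row (3,4) (3,4) (3,4) (3,4) (0,-1) (0,-1) (0,-1) (0,-1)
{AdTx} → row (3,4) (3,4) (3,4) (3,4) (3,0) (3,0) (3,0) (3,0)
{AaHy, AaHx, AaTy, AaTx} → row (-3,-1) (-3,-1) (-3,-1) (-3,-1) (-1,-3) (-1,4) (-1,-3) (-1,4)
{EdHy, EdHx, EdTy, EdTx, EaHy, EaHx, EaTy, EaTx} → row (1,-1) (1,-1) (5,0) (5,0) (1,-1) (1,-1) (5,0) (5,0)
That's 6 distinct rows out of 16 strategies.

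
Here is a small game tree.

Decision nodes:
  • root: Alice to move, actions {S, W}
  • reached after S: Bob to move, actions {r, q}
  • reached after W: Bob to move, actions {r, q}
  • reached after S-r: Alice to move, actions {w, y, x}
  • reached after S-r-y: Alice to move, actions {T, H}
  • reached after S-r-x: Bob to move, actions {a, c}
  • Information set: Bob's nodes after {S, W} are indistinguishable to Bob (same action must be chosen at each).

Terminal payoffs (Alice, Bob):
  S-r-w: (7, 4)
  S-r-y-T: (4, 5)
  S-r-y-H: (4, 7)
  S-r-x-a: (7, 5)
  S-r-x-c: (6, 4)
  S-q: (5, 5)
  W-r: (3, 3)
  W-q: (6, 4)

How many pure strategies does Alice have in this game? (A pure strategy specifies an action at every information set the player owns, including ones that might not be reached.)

12

Alice owns the root with actions {S, W} — two choices.
Alice owns the node after S-r with actions {w, y, x} — three choices.
Alice owns the node after S-r-y with actions {T, H} — two choices.
A pure strategy fixes one action at each information set independently, so the count is the product 2 × 3 × 2 = 12.
(For reference, Bob has 4 pure strategies, giving a 12×4 normal-form matrix.)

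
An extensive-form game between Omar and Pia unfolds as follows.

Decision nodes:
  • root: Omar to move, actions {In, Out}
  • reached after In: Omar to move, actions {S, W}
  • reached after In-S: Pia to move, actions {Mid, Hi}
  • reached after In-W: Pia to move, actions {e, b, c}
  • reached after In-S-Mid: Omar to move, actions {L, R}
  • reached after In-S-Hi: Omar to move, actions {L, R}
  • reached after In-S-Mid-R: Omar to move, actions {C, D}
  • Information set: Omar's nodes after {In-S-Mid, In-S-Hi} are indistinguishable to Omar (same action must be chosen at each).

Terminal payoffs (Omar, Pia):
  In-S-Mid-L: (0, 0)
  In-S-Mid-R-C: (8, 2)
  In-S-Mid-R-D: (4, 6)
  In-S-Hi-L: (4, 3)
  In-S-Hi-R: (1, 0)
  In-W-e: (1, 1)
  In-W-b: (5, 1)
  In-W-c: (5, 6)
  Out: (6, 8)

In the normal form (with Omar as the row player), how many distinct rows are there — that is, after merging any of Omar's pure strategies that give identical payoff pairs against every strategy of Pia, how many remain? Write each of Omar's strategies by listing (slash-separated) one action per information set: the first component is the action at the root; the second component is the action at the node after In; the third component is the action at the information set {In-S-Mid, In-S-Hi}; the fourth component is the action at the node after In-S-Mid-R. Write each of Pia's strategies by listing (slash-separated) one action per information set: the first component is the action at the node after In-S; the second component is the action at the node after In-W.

Omar has 16 pure strategies: In/S/L/C, In/S/L/D, In/S/R/C, In/S/R/D, In/W/L/C, In/W/L/D, In/W/R/C, In/W/R/D, Out/S/L/C, Out/S/L/D, Out/S/R/C, Out/S/R/D, Out/W/L/C, Out/W/L/D, Out/W/R/C, Out/W/R/D. Columns: Mid/e, Mid/b, Mid/c, Hi/e, Hi/b, Hi/c.
{In/S/L/C, In/S/L/D} → row (0,0) (0,0) (0,0) (4,3) (4,3) (4,3)
{In/S/R/C} → row (8,2) (8,2) (8,2) (1,0) (1,0) (1,0)
{In/S/R/D} → row (4,6) (4,6) (4,6) (1,0) (1,0) (1,0)
{In/W/L/C, In/W/L/D, In/W/R/C, In/W/R/D} → row (1,1) (5,1) (5,6) (1,1) (5,1) (5,6)
{Out/S/L/C, Out/S/L/D, Out/S/R/C, Out/S/R/D, Out/W/L/C, Out/W/L/D, Out/W/R/C, Out/W/R/D} → row (6,8) (6,8) (6,8) (6,8) (6,8) (6,8)
That's 5 distinct rows out of 16 strategies.

5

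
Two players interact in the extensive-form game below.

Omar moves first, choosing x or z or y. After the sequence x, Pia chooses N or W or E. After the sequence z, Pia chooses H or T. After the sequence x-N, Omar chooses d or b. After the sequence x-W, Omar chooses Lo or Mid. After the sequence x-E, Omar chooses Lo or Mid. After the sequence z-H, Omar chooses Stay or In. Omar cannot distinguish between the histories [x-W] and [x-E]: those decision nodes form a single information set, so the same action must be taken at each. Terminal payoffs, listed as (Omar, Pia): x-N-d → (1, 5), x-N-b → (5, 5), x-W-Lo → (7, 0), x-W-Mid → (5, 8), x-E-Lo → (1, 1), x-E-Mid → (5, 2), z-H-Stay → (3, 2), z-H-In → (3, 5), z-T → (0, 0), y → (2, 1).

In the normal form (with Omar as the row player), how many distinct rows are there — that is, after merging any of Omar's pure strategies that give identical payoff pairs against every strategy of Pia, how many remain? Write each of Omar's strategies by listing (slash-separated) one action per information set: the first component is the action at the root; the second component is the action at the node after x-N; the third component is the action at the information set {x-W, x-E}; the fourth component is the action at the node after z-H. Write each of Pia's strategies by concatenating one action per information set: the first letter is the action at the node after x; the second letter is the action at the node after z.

Omar has 24 pure strategies: x/d/Lo/Stay, x/d/Lo/In, x/d/Mid/Stay, x/d/Mid/In, x/b/Lo/Stay, x/b/Lo/In, x/b/Mid/Stay, x/b/Mid/In, z/d/Lo/Stay, z/d/Lo/In, z/d/Mid/Stay, z/d/Mid/In, z/b/Lo/Stay, z/b/Lo/In, z/b/Mid/Stay, z/b/Mid/In, y/d/Lo/Stay, y/d/Lo/In, y/d/Mid/Stay, y/d/Mid/In, y/b/Lo/Stay, y/b/Lo/In, y/b/Mid/Stay, y/b/Mid/In. Columns: NH, NT, WH, WT, EH, ET.
{x/d/Lo/Stay, x/d/Lo/In} → row (1,5) (1,5) (7,0) (7,0) (1,1) (1,1)
{x/d/Mid/Stay, x/d/Mid/In} → row (1,5) (1,5) (5,8) (5,8) (5,2) (5,2)
{x/b/Lo/Stay, x/b/Lo/In} → row (5,5) (5,5) (7,0) (7,0) (1,1) (1,1)
{x/b/Mid/Stay, x/b/Mid/In} → row (5,5) (5,5) (5,8) (5,8) (5,2) (5,2)
{z/d/Lo/Stay, z/d/Mid/Stay, z/b/Lo/Stay, z/b/Mid/Stay} → row (3,2) (0,0) (3,2) (0,0) (3,2) (0,0)
{z/d/Lo/In, z/d/Mid/In, z/b/Lo/In, z/b/Mid/In} → row (3,5) (0,0) (3,5) (0,0) (3,5) (0,0)
{y/d/Lo/Stay, y/d/Lo/In, y/d/Mid/Stay, y/d/Mid/In, y/b/Lo/Stay, y/b/Lo/In, y/b/Mid/Stay, y/b/Mid/In} → row (2,1) (2,1) (2,1) (2,1) (2,1) (2,1)
That's 7 distinct rows out of 24 strategies.

7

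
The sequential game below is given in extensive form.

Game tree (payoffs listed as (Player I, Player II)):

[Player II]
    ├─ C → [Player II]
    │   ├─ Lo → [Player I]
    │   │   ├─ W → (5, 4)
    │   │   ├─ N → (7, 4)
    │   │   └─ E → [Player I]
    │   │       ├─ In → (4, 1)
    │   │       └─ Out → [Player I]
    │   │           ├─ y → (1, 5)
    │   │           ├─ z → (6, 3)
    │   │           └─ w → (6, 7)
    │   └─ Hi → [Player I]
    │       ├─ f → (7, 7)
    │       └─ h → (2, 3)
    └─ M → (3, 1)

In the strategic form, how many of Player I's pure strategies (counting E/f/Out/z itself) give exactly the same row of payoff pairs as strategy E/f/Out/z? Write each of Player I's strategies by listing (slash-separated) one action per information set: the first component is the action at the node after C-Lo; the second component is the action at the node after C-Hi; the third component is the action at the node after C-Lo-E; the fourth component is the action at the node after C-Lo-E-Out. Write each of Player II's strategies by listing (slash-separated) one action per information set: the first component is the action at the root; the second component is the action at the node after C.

Row for E/f/Out/z (columns C/Lo, C/Hi, M/Lo, M/Hi): (6,3) (7,7) (3,1) (3,1).
Every one of Player I's information sets is on the play path for some reply by Player II when Player I follows E/f/Out/z.
Changing the action at any of them therefore changes at least one column, so only E/f/Out/z itself gives this row.

1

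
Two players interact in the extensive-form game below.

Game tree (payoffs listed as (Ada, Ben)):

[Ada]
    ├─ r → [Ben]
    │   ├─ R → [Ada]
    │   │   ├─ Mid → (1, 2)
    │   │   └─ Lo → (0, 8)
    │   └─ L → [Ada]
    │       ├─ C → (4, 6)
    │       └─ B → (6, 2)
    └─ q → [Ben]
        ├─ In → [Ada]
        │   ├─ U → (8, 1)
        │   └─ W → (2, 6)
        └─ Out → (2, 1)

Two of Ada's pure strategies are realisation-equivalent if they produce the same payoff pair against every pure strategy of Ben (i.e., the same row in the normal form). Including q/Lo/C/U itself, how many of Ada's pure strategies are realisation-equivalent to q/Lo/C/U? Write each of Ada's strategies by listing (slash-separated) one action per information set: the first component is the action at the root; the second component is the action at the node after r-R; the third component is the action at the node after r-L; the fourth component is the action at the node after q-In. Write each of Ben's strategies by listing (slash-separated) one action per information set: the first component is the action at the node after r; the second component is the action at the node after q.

4

Row for q/Lo/C/U (columns R/In, R/Out, L/In, L/Out): (8,1) (2,1) (8,1) (2,1).
Under q/Lo/C/U, Ada's choice at the node after r-R and at the node after r-L can never be reached regardless of what Ben does, so varying those choices leaves every outcome unchanged.
Holding the reachable choices fixed and varying the unreachable ones freely already gives 2 × 2 = 4 equivalent strategies.
No other strategy reproduces this row, so those 4 are the full class: q/Mid/C/U, q/Mid/B/U, q/Lo/C/U, q/Lo/B/U.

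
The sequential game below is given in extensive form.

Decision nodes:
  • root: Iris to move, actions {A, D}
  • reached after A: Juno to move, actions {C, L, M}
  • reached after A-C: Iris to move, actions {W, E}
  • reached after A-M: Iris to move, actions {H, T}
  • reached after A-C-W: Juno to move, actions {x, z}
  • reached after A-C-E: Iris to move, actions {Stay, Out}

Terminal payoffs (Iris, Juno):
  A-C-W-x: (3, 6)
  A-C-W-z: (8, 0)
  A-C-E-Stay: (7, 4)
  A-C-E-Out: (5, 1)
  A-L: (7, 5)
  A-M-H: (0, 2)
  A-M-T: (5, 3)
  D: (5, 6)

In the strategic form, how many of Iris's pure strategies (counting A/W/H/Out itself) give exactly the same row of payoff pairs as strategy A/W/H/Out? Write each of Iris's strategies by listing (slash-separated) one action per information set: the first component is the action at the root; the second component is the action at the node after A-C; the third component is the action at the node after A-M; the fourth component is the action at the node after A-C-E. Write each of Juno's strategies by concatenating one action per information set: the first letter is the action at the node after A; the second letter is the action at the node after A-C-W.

2

Row for A/W/H/Out (columns Cx, Cz, Lx, Lz, Mx, Mz): (3,6) (8,0) (7,5) (7,5) (0,2) (0,2).
Under A/W/H/Out, Iris's choice at the node after A-C-E can never be reached regardless of what Juno does, so varying those choices leaves every outcome unchanged.
Holding the reachable choices fixed and varying the unreachable one freely already gives 2 equivalent strategies.
No other strategy reproduces this row, so those 2 are the full class: A/W/H/Stay, A/W/H/Out.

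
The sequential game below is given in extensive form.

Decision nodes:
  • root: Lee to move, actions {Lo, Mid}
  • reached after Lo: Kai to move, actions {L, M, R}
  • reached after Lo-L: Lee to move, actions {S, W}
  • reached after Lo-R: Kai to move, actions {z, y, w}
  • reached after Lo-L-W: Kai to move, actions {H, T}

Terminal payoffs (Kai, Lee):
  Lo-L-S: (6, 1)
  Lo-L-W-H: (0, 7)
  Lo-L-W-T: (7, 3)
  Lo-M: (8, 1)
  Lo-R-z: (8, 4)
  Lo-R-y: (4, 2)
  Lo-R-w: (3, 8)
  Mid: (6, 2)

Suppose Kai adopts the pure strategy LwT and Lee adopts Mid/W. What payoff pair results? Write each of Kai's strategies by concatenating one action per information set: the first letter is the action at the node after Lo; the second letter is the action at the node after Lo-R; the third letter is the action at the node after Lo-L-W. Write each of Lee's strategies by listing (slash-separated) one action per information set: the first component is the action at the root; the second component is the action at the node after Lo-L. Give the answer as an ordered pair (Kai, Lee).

(6, 2)

Trace the play path from the root:
  Lee plays Mid
→ terminal payoff (6, 2).
(Kai's choice at the node after Lo is never reached on this path, so it doesn't affect the outcome.)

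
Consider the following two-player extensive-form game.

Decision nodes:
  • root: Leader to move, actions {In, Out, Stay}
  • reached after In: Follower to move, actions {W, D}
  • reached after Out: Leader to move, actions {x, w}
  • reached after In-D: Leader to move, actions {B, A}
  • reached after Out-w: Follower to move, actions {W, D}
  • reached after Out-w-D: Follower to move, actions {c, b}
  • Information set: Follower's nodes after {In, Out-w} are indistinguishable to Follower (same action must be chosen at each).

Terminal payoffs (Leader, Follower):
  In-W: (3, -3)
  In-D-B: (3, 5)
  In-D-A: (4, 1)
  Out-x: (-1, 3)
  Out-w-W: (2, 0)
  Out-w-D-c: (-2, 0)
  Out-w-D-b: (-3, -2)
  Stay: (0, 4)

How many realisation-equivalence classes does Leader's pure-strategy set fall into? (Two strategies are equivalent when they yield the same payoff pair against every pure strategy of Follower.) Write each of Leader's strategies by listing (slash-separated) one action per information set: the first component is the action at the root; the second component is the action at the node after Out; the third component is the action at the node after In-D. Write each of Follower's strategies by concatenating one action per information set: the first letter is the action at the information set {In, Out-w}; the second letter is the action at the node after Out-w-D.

5

Leader has 12 pure strategies: In/x/B, In/x/A, In/w/B, In/w/A, Out/x/B, Out/x/A, Out/w/B, Out/w/A, Stay/x/B, Stay/x/A, Stay/w/B, Stay/w/A. Columns: Wc, Wb, Dc, Db.
{In/x/B, In/w/B} → row (3,-3) (3,-3) (3,5) (3,5)
{In/x/A, In/w/A} → row (3,-3) (3,-3) (4,1) (4,1)
{Out/x/B, Out/x/A} → row (-1,3) (-1,3) (-1,3) (-1,3)
{Out/w/B, Out/w/A} → row (2,0) (2,0) (-2,0) (-3,-2)
{Stay/x/B, Stay/x/A, Stay/w/B, Stay/w/A} → row (0,4) (0,4) (0,4) (0,4)
That's 5 distinct rows out of 12 strategies.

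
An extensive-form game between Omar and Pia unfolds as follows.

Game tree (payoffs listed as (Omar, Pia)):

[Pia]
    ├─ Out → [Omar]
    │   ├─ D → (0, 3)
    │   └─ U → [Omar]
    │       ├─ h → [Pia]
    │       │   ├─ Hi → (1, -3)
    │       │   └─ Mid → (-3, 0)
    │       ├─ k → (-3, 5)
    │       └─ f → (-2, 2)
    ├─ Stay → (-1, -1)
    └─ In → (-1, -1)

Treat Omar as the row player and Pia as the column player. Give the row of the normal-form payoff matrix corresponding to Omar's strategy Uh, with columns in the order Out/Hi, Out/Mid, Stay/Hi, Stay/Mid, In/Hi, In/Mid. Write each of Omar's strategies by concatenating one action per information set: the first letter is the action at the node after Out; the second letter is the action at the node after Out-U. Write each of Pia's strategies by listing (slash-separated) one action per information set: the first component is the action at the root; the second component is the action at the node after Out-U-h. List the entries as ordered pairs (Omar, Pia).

(1,-3) (-3,0) (-1,-1) (-1,-1) (-1,-1) (-1,-1)

vs Out/Hi: Pia plays Out → Omar plays U at [Out] → Omar plays h at [Out-U] → Pia plays Hi at [Out-U-h] → (1, -3)
vs Out/Mid: Pia plays Out → Omar plays U at [Out] → Omar plays h at [Out-U] → Pia plays Mid at [Out-U-h] → (-3, 0)
vs Stay/Hi: Pia plays Stay → (-1, -1)
vs Stay/Mid: Pia plays Stay → (-1, -1)
vs In/Hi: Pia plays In → (-1, -1)
vs In/Mid: Pia plays In → (-1, -1)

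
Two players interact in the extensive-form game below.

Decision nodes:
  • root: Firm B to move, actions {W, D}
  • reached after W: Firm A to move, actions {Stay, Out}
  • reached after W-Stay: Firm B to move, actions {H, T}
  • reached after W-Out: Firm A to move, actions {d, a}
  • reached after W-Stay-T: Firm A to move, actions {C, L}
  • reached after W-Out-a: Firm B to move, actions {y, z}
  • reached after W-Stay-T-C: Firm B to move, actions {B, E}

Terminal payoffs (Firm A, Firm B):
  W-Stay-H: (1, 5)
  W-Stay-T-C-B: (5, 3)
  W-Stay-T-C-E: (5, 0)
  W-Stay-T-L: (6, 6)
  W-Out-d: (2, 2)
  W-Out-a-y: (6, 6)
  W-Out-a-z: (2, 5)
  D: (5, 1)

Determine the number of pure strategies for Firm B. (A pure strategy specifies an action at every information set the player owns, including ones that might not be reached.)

Firm B owns the root with actions {W, D} — two choices.
Firm B owns the node after W-Stay with actions {H, T} — two choices.
Firm B owns the node after W-Out-a with actions {y, z} — two choices.
Firm B owns the node after W-Stay-T-C with actions {B, E} — two choices.
A pure strategy fixes one action at each information set independently, so the count is the product 2 × 2 × 2 × 2 = 16.

16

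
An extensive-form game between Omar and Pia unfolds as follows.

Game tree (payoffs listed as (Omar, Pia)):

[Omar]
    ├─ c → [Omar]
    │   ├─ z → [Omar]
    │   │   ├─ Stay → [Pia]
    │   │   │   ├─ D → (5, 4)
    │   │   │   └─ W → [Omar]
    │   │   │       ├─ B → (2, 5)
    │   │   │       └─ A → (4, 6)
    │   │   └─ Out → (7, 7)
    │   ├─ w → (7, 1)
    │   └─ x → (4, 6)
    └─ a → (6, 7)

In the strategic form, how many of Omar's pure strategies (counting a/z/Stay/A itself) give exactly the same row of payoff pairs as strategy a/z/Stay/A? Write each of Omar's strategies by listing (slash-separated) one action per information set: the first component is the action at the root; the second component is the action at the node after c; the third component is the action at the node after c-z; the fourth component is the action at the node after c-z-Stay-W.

12

Row for a/z/Stay/A (columns D, W): (6,7) (6,7).
Under a/z/Stay/A, Omar's choice at the node after c and at the node after c-z and at the node after c-z-Stay-W can never be reached regardless of what Pia does, so varying those choices leaves every outcome unchanged.
Holding the reachable choices fixed and varying the unreachable ones freely already gives 3 × 2 × 2 = 12 equivalent strategies.
No other strategy reproduces this row, so those 12 are the full class: a/z/Stay/B, a/z/Stay/A, a/z/Out/B, a/z/Out/A, a/w/Stay/B, a/w/Stay/A, a/w/Out/B, a/w/Out/A, a/x/Stay/B, a/x/Stay/A, a/x/Out/B, a/x/Out/A.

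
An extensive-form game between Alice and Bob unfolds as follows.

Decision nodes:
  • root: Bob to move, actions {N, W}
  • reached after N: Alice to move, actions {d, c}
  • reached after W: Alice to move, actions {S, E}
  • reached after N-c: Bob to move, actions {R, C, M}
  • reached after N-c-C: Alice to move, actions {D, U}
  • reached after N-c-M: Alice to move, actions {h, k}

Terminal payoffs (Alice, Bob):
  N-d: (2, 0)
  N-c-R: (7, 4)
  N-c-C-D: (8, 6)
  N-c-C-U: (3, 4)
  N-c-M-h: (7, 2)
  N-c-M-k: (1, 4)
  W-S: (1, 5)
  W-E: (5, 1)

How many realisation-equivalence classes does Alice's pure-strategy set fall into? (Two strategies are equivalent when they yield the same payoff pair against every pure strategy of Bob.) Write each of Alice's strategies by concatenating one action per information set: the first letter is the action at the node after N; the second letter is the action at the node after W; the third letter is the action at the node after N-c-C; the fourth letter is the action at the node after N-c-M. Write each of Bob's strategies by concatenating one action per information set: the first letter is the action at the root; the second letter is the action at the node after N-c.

Alice has 16 pure strategies: dSDh, dSDk, dSUh, dSUk, dEDh, dEDk, dEUh, dEUk, cSDh, cSDk, cSUh, cSUk, cEDh, cEDk, cEUh, cEUk. Columns: NR, NC, NM, WR, WC, WM.
{dSDh, dSDk, dSUh, dSUk} → row (2,0) (2,0) (2,0) (1,5) (1,5) (1,5)
{dEDh, dEDk, dEUh, dEUk} → row (2,0) (2,0) (2,0) (5,1) (5,1) (5,1)
{cSDh} → row (7,4) (8,6) (7,2) (1,5) (1,5) (1,5)
{cSDk} → row (7,4) (8,6) (1,4) (1,5) (1,5) (1,5)
{cSUh} → row (7,4) (3,4) (7,2) (1,5) (1,5) (1,5)
{cSUk} → row (7,4) (3,4) (1,4) (1,5) (1,5) (1,5)
{cEDh} → row (7,4) (8,6) (7,2) (5,1) (5,1) (5,1)
{cEDk} → row (7,4) (8,6) (1,4) (5,1) (5,1) (5,1)
{cEUh} → row (7,4) (3,4) (7,2) (5,1) (5,1) (5,1)
{cEUk} → row (7,4) (3,4) (1,4) (5,1) (5,1) (5,1)
That's 10 distinct rows out of 16 strategies.

10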